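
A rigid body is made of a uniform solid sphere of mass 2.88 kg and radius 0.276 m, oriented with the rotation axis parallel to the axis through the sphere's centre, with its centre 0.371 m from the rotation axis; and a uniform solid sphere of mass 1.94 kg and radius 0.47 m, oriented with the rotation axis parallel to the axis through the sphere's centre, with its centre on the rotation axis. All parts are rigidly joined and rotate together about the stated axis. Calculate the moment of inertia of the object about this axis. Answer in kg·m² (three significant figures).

0.656

Solid sphere: I_cm = (2/5)MR² = (2/5)(2.88)(0.276)² = 0.087755 kg·m²; centre at d = 0.371 m, so the parallel axis theorem gives I = 0.087755 + (2.88)(0.371)² = 0.48416 kg·m².
Solid sphere: I_cm = (2/5)MR² = (2/5)(1.94)(0.47)² = 0.17142 kg·m²; axis through the centre, so I = 0.17142 kg·m².
Total I = 0.48416 + 0.17142 = 0.65558 kg·m².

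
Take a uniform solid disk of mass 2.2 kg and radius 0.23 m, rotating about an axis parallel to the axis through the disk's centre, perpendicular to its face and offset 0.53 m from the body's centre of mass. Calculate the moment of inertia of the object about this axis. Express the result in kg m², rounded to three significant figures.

I_cm = (1/2)MR² = (1/2)(2.2)(0.23)² = 0.05819 kg m²; centre at d = 0.53 m, so the parallel axis theorem gives I = 0.05819 + (2.2)(0.53)² = 0.67617 kg m².

0.676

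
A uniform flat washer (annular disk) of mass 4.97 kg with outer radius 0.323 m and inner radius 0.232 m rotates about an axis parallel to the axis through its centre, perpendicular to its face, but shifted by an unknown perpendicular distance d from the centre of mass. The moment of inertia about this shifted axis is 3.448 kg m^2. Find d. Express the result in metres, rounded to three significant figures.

About the centre-of-mass axis, I_cm = (1/2)M(R²+r²) = (1/2)(4.97)[(0.323)² + (0.232)²] = 0.39301 kg m^2.
Parallel axis theorem: I = I_cm + Md², so Md² = 3.448 − 0.39301 = 3.055 kg m^2.
d = √(3.055 / 4.97) = 0.78402 m.

0.784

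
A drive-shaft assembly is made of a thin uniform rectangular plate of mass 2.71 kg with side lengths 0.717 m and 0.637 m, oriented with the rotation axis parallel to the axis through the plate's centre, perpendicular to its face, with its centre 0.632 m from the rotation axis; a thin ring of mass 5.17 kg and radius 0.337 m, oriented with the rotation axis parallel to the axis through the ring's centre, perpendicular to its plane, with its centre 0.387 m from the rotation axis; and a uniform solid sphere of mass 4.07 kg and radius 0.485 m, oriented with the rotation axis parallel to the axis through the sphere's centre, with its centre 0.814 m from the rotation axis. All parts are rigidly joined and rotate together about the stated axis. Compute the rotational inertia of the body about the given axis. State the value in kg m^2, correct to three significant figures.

5.73

Rectangular plate: I_cm = (1/12)M(a²+b²) = (1/12)(2.71)[(0.717)² + (0.637)²] = 0.20773 kg m^2; centre at d = 0.632 m, so the parallel axis theorem gives I = 0.20773 + (2.71)(0.632)² = 1.2902 kg m^2.
Thin ring: I_cm = MR² = (5.17)(0.337)² = 0.58715 kg m^2; centre at d = 0.387 m, so the parallel axis theorem gives I = 0.58715 + (5.17)(0.387)² = 1.3615 kg m^2.
Solid sphere: I_cm = (2/5)MR² = (2/5)(4.07)(0.485)² = 0.38295 kg m^2; centre at d = 0.814 m, so the parallel axis theorem gives I = 0.38295 + (4.07)(0.814)² = 3.0797 kg m^2.
Total I = 1.2902 + 1.3615 + 3.0797 = 5.7313 kg m^2.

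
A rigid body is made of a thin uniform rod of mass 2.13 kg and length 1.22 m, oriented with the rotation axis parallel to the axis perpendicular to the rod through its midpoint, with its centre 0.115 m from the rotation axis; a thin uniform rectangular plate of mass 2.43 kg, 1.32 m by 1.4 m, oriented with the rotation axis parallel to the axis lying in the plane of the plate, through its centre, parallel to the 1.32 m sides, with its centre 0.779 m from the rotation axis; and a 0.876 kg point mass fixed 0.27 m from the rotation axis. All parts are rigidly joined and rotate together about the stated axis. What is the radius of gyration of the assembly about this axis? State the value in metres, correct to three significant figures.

0.640

Thin rod: I_cm = (1/12)ML² = (1/12)(2.13)(1.22)² = 0.26419 kg m²; centre at d = 0.115 m, so the parallel axis theorem gives I = 0.26419 + (2.13)(0.115)² = 0.29236 kg m².
Rectangular plate: I_cm = (1/12)Mb² = (1/12)(2.43)(1.4)² = 0.3969 kg m²; centre at d = 0.779 m, so the parallel axis theorem gives I = 0.3969 + (2.43)(0.779)² = 1.8715 kg m².
Point mass: I_cm = 0; centre at d = 0.27 m, so the parallel axis theorem gives I = 0 + (0.876)(0.27)² = 0.06386 kg m².
Total I = 2.2277 kg m²; total mass M = 5.436 kg.
k = √(I/M) = √(2.2277/5.436) = 0.64017 m.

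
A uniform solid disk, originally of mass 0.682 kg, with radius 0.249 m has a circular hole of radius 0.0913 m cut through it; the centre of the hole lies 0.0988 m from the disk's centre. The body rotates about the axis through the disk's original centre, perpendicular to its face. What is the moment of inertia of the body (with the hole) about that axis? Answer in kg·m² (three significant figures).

0.0199

Unpierced body about its centre: I₀ = (1/2)MR² = (1/2)(0.682)(0.249)² = 0.021142 kg·m².
The removed disk has mass m = M·(r/R)² = (0.682)(0.0913/0.249)² = 0.091691 kg (same uniform areal density).
Its moment of inertia about the rotation axis (parallel-axis theorem): I_hole = (1/2)mr² + md² = (1/2)(0.091691)(0.0913)² + (0.091691)(0.0988)² = 0.0012772 kg·m².
Treating the hole as negative mass, I = I₀ − I_hole = 0.021142 − 0.0012772 = 0.019865 kg·m².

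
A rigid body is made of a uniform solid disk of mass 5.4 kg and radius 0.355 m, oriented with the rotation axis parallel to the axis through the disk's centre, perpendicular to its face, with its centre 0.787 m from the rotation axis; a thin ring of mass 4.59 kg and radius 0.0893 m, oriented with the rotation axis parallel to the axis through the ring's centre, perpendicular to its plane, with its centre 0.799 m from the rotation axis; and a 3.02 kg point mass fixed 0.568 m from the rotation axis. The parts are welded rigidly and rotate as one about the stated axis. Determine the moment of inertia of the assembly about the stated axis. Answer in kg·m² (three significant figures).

Solid disk: I_cm = (1/2)MR² = (1/2)(5.4)(0.355)² = 0.34027 kg·m²; centre at d = 0.787 m, so the parallel axis theorem gives I = 0.34027 + (5.4)(0.787)² = 3.6849 kg·m².
Thin ring: I_cm = MR² = (4.59)(0.0893)² = 0.036603 kg·m²; centre at d = 0.799 m, so the parallel axis theorem gives I = 0.036603 + (4.59)(0.799)² = 2.9669 kg·m².
Point mass: I_cm = 0; centre at d = 0.568 m, so the parallel axis theorem gives I = 0 + (3.02)(0.568)² = 0.97432 kg·m².
Total I = 3.6849 + 2.9669 + 0.97432 = 7.626 kg·m².

7.63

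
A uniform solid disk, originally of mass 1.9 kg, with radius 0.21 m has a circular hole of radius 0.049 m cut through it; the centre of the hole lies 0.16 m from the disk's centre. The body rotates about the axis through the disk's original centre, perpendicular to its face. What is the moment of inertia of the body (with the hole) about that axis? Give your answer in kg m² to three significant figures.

0.0391

Unpierced body about its centre: I₀ = (1/2)MR² = (1/2)(1.9)(0.21)² = 0.041895 kg m².
The removed disk has mass m = M·(r/R)² = (1.9)(0.049/0.21)² = 0.10344 kg (same uniform areal density).
Its moment of inertia about the rotation axis (parallel-axis theorem): I_hole = (1/2)mr² + md² = (1/2)(0.10344)(0.049)² + (0.10344)(0.16)² = 0.0027724 kg m².
Treating the hole as negative mass, I = I₀ − I_hole = 0.041895 − 0.0027724 = 0.039123 kg m².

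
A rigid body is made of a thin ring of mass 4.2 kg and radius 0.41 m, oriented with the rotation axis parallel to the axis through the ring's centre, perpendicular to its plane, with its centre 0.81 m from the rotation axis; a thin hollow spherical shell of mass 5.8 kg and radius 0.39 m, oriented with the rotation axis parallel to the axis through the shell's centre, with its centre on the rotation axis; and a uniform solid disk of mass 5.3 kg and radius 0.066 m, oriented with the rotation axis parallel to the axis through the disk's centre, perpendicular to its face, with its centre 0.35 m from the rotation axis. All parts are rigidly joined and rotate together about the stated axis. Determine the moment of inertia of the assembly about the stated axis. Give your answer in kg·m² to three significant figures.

4.71

Thin ring: I_cm = MR² = (4.2)(0.41)² = 0.70602 kg·m²; centre at d = 0.81 m, so the parallel axis theorem gives I = 0.70602 + (4.2)(0.81)² = 3.4616 kg·m².
Spherical shell: I_cm = (2/3)MR² = (2/3)(5.8)(0.39)² = 0.58812 kg·m²; axis through the centre, so I = 0.58812 kg·m².
Solid disk: I_cm = (1/2)MR² = (1/2)(5.3)(0.066)² = 0.011543 kg·m²; centre at d = 0.35 m, so the parallel axis theorem gives I = 0.011543 + (5.3)(0.35)² = 0.66079 kg·m².
Total I = 3.4616 + 0.58812 + 0.66079 = 4.7106 kg·m².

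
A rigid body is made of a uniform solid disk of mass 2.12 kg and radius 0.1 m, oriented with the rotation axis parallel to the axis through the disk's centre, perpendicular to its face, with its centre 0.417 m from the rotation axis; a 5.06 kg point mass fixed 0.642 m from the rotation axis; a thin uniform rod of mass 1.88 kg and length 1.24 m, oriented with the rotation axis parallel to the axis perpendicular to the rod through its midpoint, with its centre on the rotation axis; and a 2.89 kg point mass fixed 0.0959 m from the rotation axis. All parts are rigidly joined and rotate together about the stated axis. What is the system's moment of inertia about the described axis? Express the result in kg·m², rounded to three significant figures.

Solid disk: I_cm = (1/2)MR² = (1/2)(2.12)(0.1)² = 0.0106 kg·m²; centre at d = 0.417 m, so the parallel axis theorem gives I = 0.0106 + (2.12)(0.417)² = 0.37924 kg·m².
Point mass: I_cm = 0; centre at d = 0.642 m, so the parallel axis theorem gives I = 0 + (5.06)(0.642)² = 2.0855 kg·m².
Thin rod: I_cm = (1/12)ML² = (1/12)(1.88)(1.24)² = 0.24089 kg·m²; axis through the centre, so I = 0.24089 kg·m².
Point mass: I_cm = 0; centre at d = 0.0959 m, so the parallel axis theorem gives I = 0 + (2.89)(0.0959)² = 0.026579 kg·m².
Total I = 0.37924 + 2.0855 + 0.24089 + 0.026579 = 2.7323 kg·m².

2.73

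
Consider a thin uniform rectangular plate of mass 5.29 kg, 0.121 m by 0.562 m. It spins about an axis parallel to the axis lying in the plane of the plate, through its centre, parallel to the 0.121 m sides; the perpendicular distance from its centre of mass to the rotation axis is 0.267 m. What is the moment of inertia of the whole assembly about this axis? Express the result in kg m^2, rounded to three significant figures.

0.516

I_cm = (1/12)Mb² = (1/12)(5.29)(0.562)² = 0.13923 kg m^2; centre at d = 0.267 m, so the parallel axis theorem gives I = 0.13923 + (5.29)(0.267)² = 0.51635 kg m^2.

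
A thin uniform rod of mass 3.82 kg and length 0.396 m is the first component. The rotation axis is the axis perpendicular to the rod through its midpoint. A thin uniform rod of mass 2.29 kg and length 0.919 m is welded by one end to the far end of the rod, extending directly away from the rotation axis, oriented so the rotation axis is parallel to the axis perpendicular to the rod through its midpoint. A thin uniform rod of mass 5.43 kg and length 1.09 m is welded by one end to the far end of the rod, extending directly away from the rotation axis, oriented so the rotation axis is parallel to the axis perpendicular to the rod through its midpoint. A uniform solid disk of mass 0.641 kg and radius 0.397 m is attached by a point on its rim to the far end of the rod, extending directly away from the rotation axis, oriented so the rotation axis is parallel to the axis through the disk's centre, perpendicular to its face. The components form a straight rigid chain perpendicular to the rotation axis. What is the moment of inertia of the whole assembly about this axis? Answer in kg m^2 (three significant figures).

21.1

Thin rod: I_cm = (1/12)ML² = (1/12)(3.82)(0.396)² = 0.04992 kg m^2; axis through the centre, so I = 0.04992 kg m^2.
Thin rod: I_cm = (1/12)ML² = (1/12)(2.29)(0.919)² = 0.16117 kg m^2; centre at d = 0.198 + 0.4595 = 0.6575 m, so I = I_cm + Md² gives I = 0.16117 + (2.29)(0.6575)² = 1.1512 kg m^2.
Thin rod: I_cm = (1/12)ML² = (1/12)(5.43)(1.09)² = 0.53762 kg m^2; centre at d = 0.198 + 0.4595 + 0.4595 + 0.545 = 1.662 m, so I = I_cm + Md² gives I = 0.53762 + (5.43)(1.662)² = 15.537 kg m^2.
Solid disk: I_cm = (1/2)MR² = (1/2)(0.641)(0.397)² = 0.050514 kg m^2; centre at d = 0.198 + 0.4595 + 0.4595 + 0.545 + 0.545 + 0.397 = 2.604 m, so I = I_cm + Md² gives I = 0.050514 + (0.641)(2.604)² = 4.397 kg m^2.
Total I = 0.04992 + 1.1512 + 15.537 + 4.397 = 21.135 kg m^2.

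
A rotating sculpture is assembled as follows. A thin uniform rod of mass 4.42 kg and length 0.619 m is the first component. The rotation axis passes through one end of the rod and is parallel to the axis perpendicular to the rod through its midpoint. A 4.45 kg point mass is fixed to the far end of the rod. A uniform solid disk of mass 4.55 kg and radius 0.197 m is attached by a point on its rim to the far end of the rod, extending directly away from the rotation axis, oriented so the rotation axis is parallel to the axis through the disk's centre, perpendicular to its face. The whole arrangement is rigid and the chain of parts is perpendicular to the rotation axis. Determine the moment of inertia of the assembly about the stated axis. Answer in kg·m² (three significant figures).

Thin rod: I_cm = (1/12)ML² = (1/12)(4.42)(0.619)² = 0.14113 kg·m²; centre at d = 0.3095 m, so the parallel axis theorem gives I = 0.14113 + (4.42)(0.3095)² = 0.56452 kg·m².
Point mass: I_cm = 0; centre at d = 0.3095 + 0.3095 = 0.619 m, so the parallel axis theorem gives I = 0 + (4.45)(0.619)² = 1.7051 kg·m².
Solid disk: I_cm = (1/2)MR² = (1/2)(4.55)(0.197)² = 0.08829 kg·m²; centre at d = 0.3095 + 0.3095 + 0.197 = 0.816 m, so the parallel axis theorem gives I = 0.08829 + (4.55)(0.816)² = 3.1179 kg·m².
Total I = 0.56452 + 1.7051 + 3.1179 = 5.3875 kg·m².

5.39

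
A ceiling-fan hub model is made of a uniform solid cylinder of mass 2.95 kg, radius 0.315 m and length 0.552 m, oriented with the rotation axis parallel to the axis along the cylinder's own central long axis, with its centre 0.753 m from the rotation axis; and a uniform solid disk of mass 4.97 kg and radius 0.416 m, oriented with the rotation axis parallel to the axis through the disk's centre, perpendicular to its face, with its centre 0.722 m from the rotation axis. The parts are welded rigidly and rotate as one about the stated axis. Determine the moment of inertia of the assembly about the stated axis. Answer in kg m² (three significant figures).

Solid cylinder: I_cm = (1/2)MR² = (1/2)(2.95)(0.315)² = 0.14636 kg m²; centre at d = 0.753 m, so I = I_cm + Md² gives I = 0.14636 + (2.95)(0.753)² = 1.819 kg m².
Solid disk: I_cm = (1/2)MR² = (1/2)(4.97)(0.416)² = 0.43004 kg m²; centre at d = 0.722 m, so I = I_cm + Md² gives I = 0.43004 + (4.97)(0.722)² = 3.0208 kg m².
Total I = 1.819 + 3.0208 = 4.8399 kg m².

4.84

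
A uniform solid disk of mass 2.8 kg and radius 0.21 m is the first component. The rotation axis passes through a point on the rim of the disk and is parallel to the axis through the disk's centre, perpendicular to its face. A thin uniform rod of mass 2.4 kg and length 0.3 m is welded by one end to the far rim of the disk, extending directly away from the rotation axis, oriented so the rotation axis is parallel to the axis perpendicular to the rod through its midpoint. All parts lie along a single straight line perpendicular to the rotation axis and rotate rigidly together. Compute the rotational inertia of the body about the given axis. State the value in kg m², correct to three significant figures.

0.983

Solid disk: I_cm = (1/2)MR² = (1/2)(2.8)(0.21)² = 0.06174 kg m²; centre at d = 0.21 m, so I = I_cm + Md² gives I = 0.06174 + (2.8)(0.21)² = 0.18522 kg m².
Thin rod: I_cm = (1/12)ML² = (1/12)(2.4)(0.3)² = 0.018 kg m²; centre at d = 0.21 + 0.21 + 0.15 = 0.57 m, so I = I_cm + Md² gives I = 0.018 + (2.4)(0.57)² = 0.79776 kg m².
Total I = 0.18522 + 0.79776 = 0.98298 kg m².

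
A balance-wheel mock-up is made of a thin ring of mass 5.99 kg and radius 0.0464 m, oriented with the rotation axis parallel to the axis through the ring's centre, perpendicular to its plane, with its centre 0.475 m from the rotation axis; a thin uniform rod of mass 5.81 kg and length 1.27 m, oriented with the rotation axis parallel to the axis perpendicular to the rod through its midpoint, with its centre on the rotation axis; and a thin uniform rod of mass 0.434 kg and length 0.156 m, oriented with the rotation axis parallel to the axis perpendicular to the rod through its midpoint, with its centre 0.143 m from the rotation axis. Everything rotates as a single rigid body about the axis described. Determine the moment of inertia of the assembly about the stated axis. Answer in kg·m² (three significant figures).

Thin ring: I_cm = MR² = (5.99)(0.0464)² = 0.012896 kg·m²; centre at d = 0.475 m, so the parallel axis theorem gives I = 0.012896 + (5.99)(0.475)² = 1.3644 kg·m².
Thin rod: I_cm = (1/12)ML² = (1/12)(5.81)(1.27)² = 0.78091 kg·m²; axis through the centre, so I = 0.78091 kg·m².
Thin rod: I_cm = (1/12)ML² = (1/12)(0.434)(0.156)² = 0.00088015 kg·m²; centre at d = 0.143 m, so the parallel axis theorem gives I = 0.00088015 + (0.434)(0.143)² = 0.009755 kg·m².
Total I = 1.3644 + 0.78091 + 0.009755 = 2.1551 kg·m².

2.16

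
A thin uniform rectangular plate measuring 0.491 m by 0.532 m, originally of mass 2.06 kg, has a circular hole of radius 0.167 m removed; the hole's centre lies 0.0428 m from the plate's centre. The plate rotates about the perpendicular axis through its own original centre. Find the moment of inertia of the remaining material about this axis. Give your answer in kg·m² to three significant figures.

Unpierced body about its centre: I₀ = (1/12)M(a²+b²) = (1/12)(2.06)[(0.491)² + (0.532)²] = 0.089971 kg·m².
The removed disk has mass m = M·πr²/(ab) = (2.06)·π(0.167)²/(0.491·0.532) = 0.69097 kg (same uniform areal density).
Its moment of inertia about the rotation axis (parallel-axis theorem): I_hole = (1/2)mr² + md² = (1/2)(0.69097)(0.167)² + (0.69097)(0.0428)² = 0.010901 kg·m².
Treating the hole as negative mass, I = I₀ − I_hole = 0.089971 − 0.010901 = 0.07907 kg·m².

0.0791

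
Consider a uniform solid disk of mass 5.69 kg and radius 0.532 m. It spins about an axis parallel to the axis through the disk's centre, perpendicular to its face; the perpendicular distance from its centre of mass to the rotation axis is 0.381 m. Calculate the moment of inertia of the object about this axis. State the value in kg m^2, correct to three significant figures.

1.63

I_cm = (1/2)MR² = (1/2)(5.69)(0.532)² = 0.8052 kg m^2; centre at d = 0.381 m, so the parallel axis theorem gives I = 0.8052 + (5.69)(0.381)² = 1.6312 kg m^2.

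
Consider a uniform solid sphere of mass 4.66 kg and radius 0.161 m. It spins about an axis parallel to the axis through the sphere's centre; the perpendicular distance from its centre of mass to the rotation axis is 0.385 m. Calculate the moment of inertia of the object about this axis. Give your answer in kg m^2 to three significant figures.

I_cm = (2/5)MR² = (2/5)(4.66)(0.161)² = 0.048317 kg m^2; centre at d = 0.385 m, so I = I_cm + Md² gives I = 0.048317 + (4.66)(0.385)² = 0.73905 kg m^2.

0.739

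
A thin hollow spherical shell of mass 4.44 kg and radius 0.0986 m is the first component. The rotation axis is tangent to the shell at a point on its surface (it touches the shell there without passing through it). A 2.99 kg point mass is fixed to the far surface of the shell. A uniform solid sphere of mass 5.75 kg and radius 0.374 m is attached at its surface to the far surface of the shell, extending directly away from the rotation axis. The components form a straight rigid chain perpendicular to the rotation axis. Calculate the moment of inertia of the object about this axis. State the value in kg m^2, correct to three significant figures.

Spherical shell: I_cm = (2/3)MR² = (2/3)(4.44)(0.0986)² = 0.028777 kg m^2; centre at d = 0.0986 m, so the parallel axis theorem gives I = 0.028777 + (4.44)(0.0986)² = 0.071943 kg m^2.
Point mass: I_cm = 0; centre at d = 0.0986 + 0.0986 = 0.1972 m, so the parallel axis theorem gives I = 0 + (2.99)(0.1972)² = 0.11627 kg m^2.
Solid sphere: I_cm = (2/5)MR² = (2/5)(5.75)(0.374)² = 0.32171 kg m^2; centre at d = 0.0986 + 0.0986 + 0.374 = 0.5712 m, so the parallel axis theorem gives I = 0.32171 + (5.75)(0.5712)² = 2.1978 kg m^2.
Total I = 0.071943 + 0.11627 + 2.1978 = 2.386 kg m^2.

2.39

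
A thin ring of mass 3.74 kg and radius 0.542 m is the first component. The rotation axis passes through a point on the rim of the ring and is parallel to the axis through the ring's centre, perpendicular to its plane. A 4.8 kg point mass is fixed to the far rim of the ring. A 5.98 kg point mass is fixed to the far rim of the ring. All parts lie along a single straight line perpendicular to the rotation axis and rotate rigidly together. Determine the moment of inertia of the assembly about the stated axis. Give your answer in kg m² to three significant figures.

14.9

Thin ring: I_cm = MR² = (3.74)(0.542)² = 1.0987 kg m²; centre at d = 0.542 m, so the parallel axis theorem gives I = 1.0987 + (3.74)(0.542)² = 2.1974 kg m².
Point mass: I_cm = 0; centre at d = 0.542 + 0.542 = 1.084 m, so the parallel axis theorem gives I = 0 + (4.8)(1.084)² = 5.6403 kg m².
Point mass: I_cm = 0; centre at d = 0.542 + 0.542 = 1.084 m, so the parallel axis theorem gives I = 0 + (5.98)(1.084)² = 7.0268 kg m².
Total I = 2.1974 + 5.6403 + 7.0268 = 14.864 kg m².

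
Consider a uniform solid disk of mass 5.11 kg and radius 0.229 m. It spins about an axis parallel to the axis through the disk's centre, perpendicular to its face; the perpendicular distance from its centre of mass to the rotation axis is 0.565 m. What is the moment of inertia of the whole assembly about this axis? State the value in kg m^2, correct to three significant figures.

1.77

I_cm = (1/2)MR² = (1/2)(5.11)(0.229)² = 0.13399 kg m^2; centre at d = 0.565 m, so I = I_cm + Md² gives I = 0.13399 + (5.11)(0.565)² = 1.7652 kg m^2.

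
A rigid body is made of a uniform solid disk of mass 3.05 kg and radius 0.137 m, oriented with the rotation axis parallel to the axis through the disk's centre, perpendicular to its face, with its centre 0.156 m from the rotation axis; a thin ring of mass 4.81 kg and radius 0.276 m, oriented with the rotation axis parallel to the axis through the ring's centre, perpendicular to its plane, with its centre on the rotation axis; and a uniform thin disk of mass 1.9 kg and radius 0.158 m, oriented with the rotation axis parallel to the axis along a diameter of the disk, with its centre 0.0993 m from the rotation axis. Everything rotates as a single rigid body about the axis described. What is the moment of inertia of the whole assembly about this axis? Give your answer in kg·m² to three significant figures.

0.500

Solid disk: I_cm = (1/2)MR² = (1/2)(3.05)(0.137)² = 0.028623 kg·m²; centre at d = 0.156 m, so the parallel axis theorem gives I = 0.028623 + (3.05)(0.156)² = 0.10285 kg·m².
Thin ring: I_cm = MR² = (4.81)(0.276)² = 0.36641 kg·m²; axis through the centre, so I = 0.36641 kg·m².
Thin disk: I_cm = (1/4)MR² = (1/4)(1.9)(0.158)² = 0.011858 kg·m²; centre at d = 0.0993 m, so the parallel axis theorem gives I = 0.011858 + (1.9)(0.0993)² = 0.030593 kg·m².
Total I = 0.10285 + 0.36641 + 0.030593 = 0.49985 kg·m².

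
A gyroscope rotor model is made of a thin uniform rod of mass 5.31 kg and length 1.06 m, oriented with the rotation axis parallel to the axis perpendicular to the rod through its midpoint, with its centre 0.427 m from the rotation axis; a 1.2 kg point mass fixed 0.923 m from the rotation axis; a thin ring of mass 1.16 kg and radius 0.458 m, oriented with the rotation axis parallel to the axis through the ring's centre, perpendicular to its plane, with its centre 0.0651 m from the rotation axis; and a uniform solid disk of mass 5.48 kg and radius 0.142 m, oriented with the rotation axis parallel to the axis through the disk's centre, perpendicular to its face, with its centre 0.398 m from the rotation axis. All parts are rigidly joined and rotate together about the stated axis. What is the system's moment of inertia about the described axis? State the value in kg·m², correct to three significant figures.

Thin rod: I_cm = (1/12)ML² = (1/12)(5.31)(1.06)² = 0.49719 kg·m²; centre at d = 0.427 m, so I = I_cm + Md² gives I = 0.49719 + (5.31)(0.427)² = 1.4654 kg·m².
Point mass: I_cm = 0; centre at d = 0.923 m, so I = I_cm + Md² gives I = 0 + (1.2)(0.923)² = 1.0223 kg·m².
Thin ring: I_cm = MR² = (1.16)(0.458)² = 0.24333 kg·m²; centre at d = 0.0651 m, so I = I_cm + Md² gives I = 0.24333 + (1.16)(0.0651)² = 0.24824 kg·m².
Solid disk: I_cm = (1/2)MR² = (1/2)(5.48)(0.142)² = 0.055249 kg·m²; centre at d = 0.398 m, so I = I_cm + Md² gives I = 0.055249 + (5.48)(0.398)² = 0.9233 kg·m².
Total I = 1.4654 + 1.0223 + 0.24824 + 0.9233 = 3.6592 kg·m².

3.66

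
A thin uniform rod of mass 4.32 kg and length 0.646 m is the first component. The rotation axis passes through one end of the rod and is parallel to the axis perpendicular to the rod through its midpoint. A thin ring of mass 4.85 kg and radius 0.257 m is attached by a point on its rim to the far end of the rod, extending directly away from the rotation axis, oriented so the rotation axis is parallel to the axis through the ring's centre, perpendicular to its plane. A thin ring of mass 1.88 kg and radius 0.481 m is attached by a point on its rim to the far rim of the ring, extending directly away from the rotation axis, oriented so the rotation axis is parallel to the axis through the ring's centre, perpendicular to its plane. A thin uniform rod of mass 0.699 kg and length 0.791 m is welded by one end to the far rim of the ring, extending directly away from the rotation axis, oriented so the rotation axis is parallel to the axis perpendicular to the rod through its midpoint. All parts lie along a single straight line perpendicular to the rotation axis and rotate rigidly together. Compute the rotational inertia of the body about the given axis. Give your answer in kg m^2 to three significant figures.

14.8

Thin rod: I_cm = (1/12)ML² = (1/12)(4.32)(0.646)² = 0.15023 kg m^2; centre at d = 0.323 m, so the parallel axis theorem gives I = 0.15023 + (4.32)(0.323)² = 0.60094 kg m^2.
Thin ring: I_cm = MR² = (4.85)(0.257)² = 0.32034 kg m^2; centre at d = 0.323 + 0.323 + 0.257 = 0.903 m, so the parallel axis theorem gives I = 0.32034 + (4.85)(0.903)² = 4.2751 kg m^2.
Thin ring: I_cm = MR² = (1.88)(0.481)² = 0.43496 kg m^2; centre at d = 0.323 + 0.323 + 0.257 + 0.257 + 0.481 = 1.641 m, so the parallel axis theorem gives I = 0.43496 + (1.88)(1.641)² = 5.4976 kg m^2.
Thin rod: I_cm = (1/12)ML² = (1/12)(0.699)(0.791)² = 0.036446 kg m^2; centre at d = 0.323 + 0.323 + 0.257 + 0.257 + 0.481 + 0.481 + 0.3955 = 2.5175 m, so the parallel axis theorem gives I = 0.036446 + (0.699)(2.5175)² = 4.4666 kg m^2.
Total I = 0.60094 + 4.2751 + 5.4976 + 4.4666 = 14.84 kg m^2.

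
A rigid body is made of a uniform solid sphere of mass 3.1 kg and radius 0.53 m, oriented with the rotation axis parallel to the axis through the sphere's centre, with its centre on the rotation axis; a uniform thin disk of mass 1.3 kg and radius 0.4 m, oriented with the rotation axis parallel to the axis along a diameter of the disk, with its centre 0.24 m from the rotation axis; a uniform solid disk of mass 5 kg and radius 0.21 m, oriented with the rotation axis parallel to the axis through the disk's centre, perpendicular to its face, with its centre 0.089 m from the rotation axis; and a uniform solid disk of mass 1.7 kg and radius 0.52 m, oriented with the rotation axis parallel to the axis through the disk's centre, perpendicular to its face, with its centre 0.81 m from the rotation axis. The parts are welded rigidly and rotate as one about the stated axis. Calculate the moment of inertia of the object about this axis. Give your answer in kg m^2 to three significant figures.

Solid sphere: I_cm = (2/5)MR² = (2/5)(3.1)(0.53)² = 0.34832 kg m^2; axis through the centre, so I = 0.34832 kg m^2.
Thin disk: I_cm = (1/4)MR² = (1/4)(1.3)(0.4)² = 0.052 kg m^2; centre at d = 0.24 m, so I = I_cm + Md² gives I = 0.052 + (1.3)(0.24)² = 0.12688 kg m^2.
Solid disk: I_cm = (1/2)MR² = (1/2)(5)(0.21)² = 0.11025 kg m^2; centre at d = 0.089 m, so I = I_cm + Md² gives I = 0.11025 + (5)(0.089)² = 0.14985 kg m^2.
Solid disk: I_cm = (1/2)MR² = (1/2)(1.7)(0.52)² = 0.22984 kg m^2; centre at d = 0.81 m, so I = I_cm + Md² gives I = 0.22984 + (1.7)(0.81)² = 1.3452 kg m^2.
Total I = 0.34832 + 0.12688 + 0.14985 + 1.3452 = 1.9703 kg m^2.

1.97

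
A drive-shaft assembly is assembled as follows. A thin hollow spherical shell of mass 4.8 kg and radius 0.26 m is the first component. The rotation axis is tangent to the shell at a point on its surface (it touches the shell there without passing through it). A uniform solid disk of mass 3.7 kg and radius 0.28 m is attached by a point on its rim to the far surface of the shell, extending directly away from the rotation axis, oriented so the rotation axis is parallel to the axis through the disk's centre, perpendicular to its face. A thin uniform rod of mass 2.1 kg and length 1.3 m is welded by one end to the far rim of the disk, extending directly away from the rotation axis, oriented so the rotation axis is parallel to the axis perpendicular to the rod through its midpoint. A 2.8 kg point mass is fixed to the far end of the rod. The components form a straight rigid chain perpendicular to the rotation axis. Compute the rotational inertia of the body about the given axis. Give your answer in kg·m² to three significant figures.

25.5

Spherical shell: I_cm = (2/3)MR² = (2/3)(4.8)(0.26)² = 0.21632 kg·m²; centre at d = 0.26 m, so I = I_cm + Md² gives I = 0.21632 + (4.8)(0.26)² = 0.5408 kg·m².
Solid disk: I_cm = (1/2)MR² = (1/2)(3.7)(0.28)² = 0.14504 kg·m²; centre at d = 0.26 + 0.26 + 0.28 = 0.8 m, so I = I_cm + Md² gives I = 0.14504 + (3.7)(0.8)² = 2.513 kg·m².
Thin rod: I_cm = (1/12)ML² = (1/12)(2.1)(1.3)² = 0.29575 kg·m²; centre at d = 0.26 + 0.26 + 0.28 + 0.28 + 0.65 = 1.73 m, so I = I_cm + Md² gives I = 0.29575 + (2.1)(1.73)² = 6.5808 kg·m².
Point mass: I_cm = 0; centre at d = 0.26 + 0.26 + 0.28 + 0.28 + 0.65 + 0.65 = 2.38 m, so I = I_cm + Md² gives I = 0 + (2.8)(2.38)² = 15.86 kg·m².
Total I = 0.5408 + 2.513 + 6.5808 + 15.86 = 25.495 kg·m².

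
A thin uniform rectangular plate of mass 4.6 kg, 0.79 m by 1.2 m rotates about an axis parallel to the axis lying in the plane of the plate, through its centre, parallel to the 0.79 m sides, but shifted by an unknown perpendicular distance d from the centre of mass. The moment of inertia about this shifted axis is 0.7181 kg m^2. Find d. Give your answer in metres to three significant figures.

0.190

About the centre-of-mass axis, I_cm = (1/12)Mb² = (1/12)(4.6)(1.2)² = 0.552 kg m^2.
Parallel axis theorem: I = I_cm + Md², so Md² = 0.7181 − 0.552 = 0.1661 kg m^2.
d = √(0.1661 / 4.6) = 0.19002 m.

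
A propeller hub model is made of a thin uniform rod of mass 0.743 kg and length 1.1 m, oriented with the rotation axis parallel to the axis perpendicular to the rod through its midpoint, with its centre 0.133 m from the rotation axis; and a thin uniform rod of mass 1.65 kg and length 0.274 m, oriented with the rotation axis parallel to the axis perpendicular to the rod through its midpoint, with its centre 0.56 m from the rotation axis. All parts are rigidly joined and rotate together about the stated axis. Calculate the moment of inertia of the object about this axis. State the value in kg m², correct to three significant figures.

0.616

Thin rod: I_cm = (1/12)ML² = (1/12)(0.743)(1.1)² = 0.074919 kg m²; centre at d = 0.133 m, so I = I_cm + Md² gives I = 0.074919 + (0.743)(0.133)² = 0.088062 kg m².
Thin rod: I_cm = (1/12)ML² = (1/12)(1.65)(0.274)² = 0.010323 kg m²; centre at d = 0.56 m, so I = I_cm + Md² gives I = 0.010323 + (1.65)(0.56)² = 0.52776 kg m².
Total I = 0.088062 + 0.52776 = 0.61583 kg m².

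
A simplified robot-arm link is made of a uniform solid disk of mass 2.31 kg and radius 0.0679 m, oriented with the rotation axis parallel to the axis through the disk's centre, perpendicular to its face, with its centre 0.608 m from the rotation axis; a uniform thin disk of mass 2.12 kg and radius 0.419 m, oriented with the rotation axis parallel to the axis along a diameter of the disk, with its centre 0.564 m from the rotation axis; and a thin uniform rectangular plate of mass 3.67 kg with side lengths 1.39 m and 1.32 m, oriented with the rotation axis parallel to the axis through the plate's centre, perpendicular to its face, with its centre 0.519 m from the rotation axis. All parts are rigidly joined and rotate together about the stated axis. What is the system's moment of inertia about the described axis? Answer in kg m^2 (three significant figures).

3.74

Solid disk: I_cm = (1/2)MR² = (1/2)(2.31)(0.0679)² = 0.005325 kg m^2; centre at d = 0.608 m, so I = I_cm + Md² gives I = 0.005325 + (2.31)(0.608)² = 0.85925 kg m^2.
Thin disk: I_cm = (1/4)MR² = (1/4)(2.12)(0.419)² = 0.093047 kg m^2; centre at d = 0.564 m, so I = I_cm + Md² gives I = 0.093047 + (2.12)(0.564)² = 0.76741 kg m^2.
Rectangular plate: I_cm = (1/12)M(a²+b²) = (1/12)(3.67)[(1.39)² + (1.32)²] = 1.1238 kg m^2; centre at d = 0.519 m, so I = I_cm + Md² gives I = 1.1238 + (3.67)(0.519)² = 2.1123 kg m^2.
Total I = 0.85925 + 0.76741 + 2.1123 = 3.739 kg m^2.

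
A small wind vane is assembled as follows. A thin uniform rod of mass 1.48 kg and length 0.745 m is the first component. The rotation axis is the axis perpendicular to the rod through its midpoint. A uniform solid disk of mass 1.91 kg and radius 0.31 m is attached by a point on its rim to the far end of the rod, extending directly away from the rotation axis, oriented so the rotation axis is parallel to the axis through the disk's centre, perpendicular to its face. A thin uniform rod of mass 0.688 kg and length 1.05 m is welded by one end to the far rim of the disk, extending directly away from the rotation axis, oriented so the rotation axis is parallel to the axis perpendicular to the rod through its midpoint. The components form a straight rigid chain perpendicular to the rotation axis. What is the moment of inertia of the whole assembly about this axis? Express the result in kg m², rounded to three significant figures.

2.70

Thin rod: I_cm = (1/12)ML² = (1/12)(1.48)(0.745)² = 0.068453 kg m²; axis through the centre, so I = 0.068453 kg m².
Solid disk: I_cm = (1/2)MR² = (1/2)(1.91)(0.31)² = 0.091775 kg m²; centre at d = 0.3725 + 0.31 = 0.6825 m, so I = I_cm + Md² gives I = 0.091775 + (1.91)(0.6825)² = 0.98147 kg m².
Thin rod: I_cm = (1/12)ML² = (1/12)(0.688)(1.05)² = 0.06321 kg m²; centre at d = 0.3725 + 0.31 + 0.31 + 0.525 = 1.5175 m, so I = I_cm + Md² gives I = 0.06321 + (0.688)(1.5175)² = 1.6475 kg m².
Total I = 0.068453 + 0.98147 + 1.6475 = 2.6975 kg m².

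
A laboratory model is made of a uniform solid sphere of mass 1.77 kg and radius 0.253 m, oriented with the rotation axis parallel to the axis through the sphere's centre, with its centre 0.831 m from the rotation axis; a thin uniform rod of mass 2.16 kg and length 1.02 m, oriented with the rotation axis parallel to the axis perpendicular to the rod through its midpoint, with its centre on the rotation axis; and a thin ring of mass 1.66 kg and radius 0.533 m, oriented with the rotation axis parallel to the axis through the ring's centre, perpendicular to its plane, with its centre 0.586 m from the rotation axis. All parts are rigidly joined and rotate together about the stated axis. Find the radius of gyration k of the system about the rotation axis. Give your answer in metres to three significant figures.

0.668

Solid sphere: I_cm = (2/5)MR² = (2/5)(1.77)(0.253)² = 0.045318 kg m²; centre at d = 0.831 m, so the parallel axis theorem gives I = 0.045318 + (1.77)(0.831)² = 1.2676 kg m².
Thin rod: I_cm = (1/12)ML² = (1/12)(2.16)(1.02)² = 0.18727 kg m²; axis through the centre, so I = 0.18727 kg m².
Thin ring: I_cm = MR² = (1.66)(0.533)² = 0.47159 kg m²; centre at d = 0.586 m, so the parallel axis theorem gives I = 0.47159 + (1.66)(0.586)² = 1.0416 kg m².
Total I = 2.4965 kg m²; total mass M = 5.59 kg.
k = √(I/M) = √(2.4965/5.59) = 0.66828 m.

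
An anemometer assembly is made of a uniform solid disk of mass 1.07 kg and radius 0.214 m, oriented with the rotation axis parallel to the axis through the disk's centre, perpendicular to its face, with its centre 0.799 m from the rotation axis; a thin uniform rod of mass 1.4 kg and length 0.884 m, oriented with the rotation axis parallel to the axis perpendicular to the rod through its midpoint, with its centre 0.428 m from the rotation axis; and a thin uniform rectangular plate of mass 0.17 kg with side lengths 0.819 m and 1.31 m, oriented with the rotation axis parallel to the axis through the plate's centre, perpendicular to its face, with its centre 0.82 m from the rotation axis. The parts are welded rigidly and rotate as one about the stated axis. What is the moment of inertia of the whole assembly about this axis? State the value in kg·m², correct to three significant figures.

1.20

Solid disk: I_cm = (1/2)MR² = (1/2)(1.07)(0.214)² = 0.024501 kg·m²; centre at d = 0.799 m, so I = I_cm + Md² gives I = 0.024501 + (1.07)(0.799)² = 0.70759 kg·m².
Thin rod: I_cm = (1/12)ML² = (1/12)(1.4)(0.884)² = 0.09117 kg·m²; centre at d = 0.428 m, so I = I_cm + Md² gives I = 0.09117 + (1.4)(0.428)² = 0.34763 kg·m².
Rectangular plate: I_cm = (1/12)M(a²+b²) = (1/12)(0.17)[(0.819)² + (1.31)²] = 0.033814 kg·m²; centre at d = 0.82 m, so I = I_cm + Md² gives I = 0.033814 + (0.17)(0.82)² = 0.14812 kg·m².
Total I = 0.70759 + 0.34763 + 0.14812 = 1.2033 kg·m².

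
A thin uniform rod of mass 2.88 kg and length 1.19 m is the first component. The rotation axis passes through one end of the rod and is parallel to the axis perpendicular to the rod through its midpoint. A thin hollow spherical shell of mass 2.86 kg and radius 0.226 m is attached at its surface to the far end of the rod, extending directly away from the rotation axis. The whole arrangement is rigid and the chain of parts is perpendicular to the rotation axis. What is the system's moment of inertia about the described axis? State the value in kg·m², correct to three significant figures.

7.19

Thin rod: I_cm = (1/12)ML² = (1/12)(2.88)(1.19)² = 0.33986 kg·m²; centre at d = 0.595 m, so the parallel axis theorem gives I = 0.33986 + (2.88)(0.595)² = 1.3595 kg·m².
Spherical shell: I_cm = (2/3)MR² = (2/3)(2.86)(0.226)² = 0.097385 kg·m²; centre at d = 0.595 + 0.595 + 0.226 = 1.416 m, so the parallel axis theorem gives I = 0.097385 + (2.86)(1.416)² = 5.8318 kg·m².
Total I = 1.3595 + 5.8318 = 7.1913 kg·m².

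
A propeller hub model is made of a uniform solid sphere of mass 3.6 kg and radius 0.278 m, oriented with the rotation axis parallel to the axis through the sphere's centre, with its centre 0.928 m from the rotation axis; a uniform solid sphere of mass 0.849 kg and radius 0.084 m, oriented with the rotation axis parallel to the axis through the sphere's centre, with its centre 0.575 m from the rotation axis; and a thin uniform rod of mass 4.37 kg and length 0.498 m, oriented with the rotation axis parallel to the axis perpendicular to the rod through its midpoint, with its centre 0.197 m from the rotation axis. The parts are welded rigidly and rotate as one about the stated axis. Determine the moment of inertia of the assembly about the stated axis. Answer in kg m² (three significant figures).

Solid sphere: I_cm = (2/5)MR² = (2/5)(3.6)(0.278)² = 0.11129 kg m²; centre at d = 0.928 m, so I = I_cm + Md² gives I = 0.11129 + (3.6)(0.928)² = 3.2116 kg m².
Solid sphere: I_cm = (2/5)MR² = (2/5)(0.849)(0.084)² = 0.0023962 kg m²; centre at d = 0.575 m, so I = I_cm + Md² gives I = 0.0023962 + (0.849)(0.575)² = 0.2831 kg m².
Thin rod: I_cm = (1/12)ML² = (1/12)(4.37)(0.498)² = 0.090315 kg m²; centre at d = 0.197 m, so I = I_cm + Md² gives I = 0.090315 + (4.37)(0.197)² = 0.25991 kg m².
Total I = 3.2116 + 0.2831 + 0.25991 = 3.7546 kg m².

3.75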